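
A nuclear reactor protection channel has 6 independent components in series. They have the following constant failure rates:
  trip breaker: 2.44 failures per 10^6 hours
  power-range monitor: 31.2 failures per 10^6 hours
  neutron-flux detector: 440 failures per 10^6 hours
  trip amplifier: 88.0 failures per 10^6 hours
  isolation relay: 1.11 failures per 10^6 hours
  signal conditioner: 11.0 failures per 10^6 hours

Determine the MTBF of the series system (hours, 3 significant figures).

Series of exponential components: λ_sys = Σ λ_i
λ_sys = 0.00000244 + 0.0000312 + 0.000440 + 0.0000880 + 0.00000111 + 0.0000110 = 5.7375e-04 /h
MTBF = 1 / λ_sys = 1740 h

1740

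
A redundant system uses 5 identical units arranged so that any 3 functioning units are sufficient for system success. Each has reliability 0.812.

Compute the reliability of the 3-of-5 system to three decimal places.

R = Σ_{i=3}^{5} C(5,i) p^i (1−p)^{5−i} with p = 0.812
C(5,3)·0.812^3·0.188^2 = 0.18923
C(5,4)·0.812^4·0.188^1 = 0.40865
C(5,5)·0.812^5·0.188^0 = 0.35300
Sum = 0.951

0.951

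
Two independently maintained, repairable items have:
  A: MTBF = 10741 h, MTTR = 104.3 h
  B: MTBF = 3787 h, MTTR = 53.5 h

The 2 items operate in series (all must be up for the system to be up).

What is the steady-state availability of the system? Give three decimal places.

A(A) = MTBF/(MTBF+MTTR) = 10741/(10741+104.3) = 0.990383
A(B) = MTBF/(MTBF+MTTR) = 3787/(3787+53.5) = 0.986070
Series availability: 0.990383 × 0.986070 = 0.977

0.977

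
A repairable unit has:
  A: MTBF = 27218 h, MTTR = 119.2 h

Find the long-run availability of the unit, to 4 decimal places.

A(A) = MTBF/(MTBF+MTTR) = 27218/(27218+119.2) = 0.9956

0.9956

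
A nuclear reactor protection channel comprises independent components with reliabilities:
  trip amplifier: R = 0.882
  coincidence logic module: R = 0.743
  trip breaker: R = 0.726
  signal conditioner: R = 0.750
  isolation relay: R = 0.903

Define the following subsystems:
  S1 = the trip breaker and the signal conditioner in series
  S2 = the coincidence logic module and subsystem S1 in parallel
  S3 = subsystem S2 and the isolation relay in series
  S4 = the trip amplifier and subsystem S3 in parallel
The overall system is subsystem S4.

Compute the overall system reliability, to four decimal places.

Series (trip breaker and signal conditioner): 0.726000 × 0.750000 = 0.544500
Parallel (coincidence logic module and [0.544500]): 1 − (1 − 0.743000)(1 − 0.544500) = 0.882937
Series ([0.882937] and isolation relay): 0.882937 × 0.903000 = 0.797292
Parallel (trip amplifier and [0.797292]): 1 − (1 − 0.882000)(1 − 0.797292) = 0.9761

0.9761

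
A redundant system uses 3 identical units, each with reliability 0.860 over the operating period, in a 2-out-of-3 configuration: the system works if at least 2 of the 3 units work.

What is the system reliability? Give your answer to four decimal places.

0.9467

R = Σ_{i=2}^{3} C(3,i) p^i (1−p)^{3−i} with p = 0.860
C(3,2)·0.860^2·0.140^1 = 0.310632
C(3,3)·0.860^3·0.140^0 = 0.636056
Sum = 0.9467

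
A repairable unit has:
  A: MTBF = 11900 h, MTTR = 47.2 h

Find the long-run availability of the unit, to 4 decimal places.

A(A) = MTBF/(MTBF+MTTR) = 11900/(11900+47.2) = 0.9960

0.9960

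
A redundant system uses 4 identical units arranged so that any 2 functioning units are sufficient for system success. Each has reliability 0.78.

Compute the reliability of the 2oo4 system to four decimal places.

0.9644

R = Σ_{i=2}^{4} C(4,i) p^i (1−p)^{4−i} with p = 0.78
C(4,2)·0.78^2·0.22^2 = 0.176679
C(4,3)·0.78^3·0.22^1 = 0.417606
C(4,4)·0.78^4·0.22^0 = 0.370151
Sum = 0.9644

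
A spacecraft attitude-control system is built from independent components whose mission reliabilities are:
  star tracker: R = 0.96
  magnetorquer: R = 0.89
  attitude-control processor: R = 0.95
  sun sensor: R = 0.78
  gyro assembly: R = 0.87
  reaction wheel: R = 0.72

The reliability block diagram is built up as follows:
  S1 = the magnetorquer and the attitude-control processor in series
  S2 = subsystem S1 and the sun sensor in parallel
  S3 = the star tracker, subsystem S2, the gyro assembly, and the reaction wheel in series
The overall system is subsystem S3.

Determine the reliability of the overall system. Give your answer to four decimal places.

Series (magnetorquer and attitude-control processor): 0.890000 × 0.950000 = 0.845500
Parallel ([0.845500] and sun sensor): 1 − (1 − 0.845500)(1 − 0.780000) = 0.966010
Series (star tracker, [0.966010], gyro assembly, and reaction wheel): 0.960000 × 0.966010 × 0.870000 × 0.720000 = 0.5809

0.5809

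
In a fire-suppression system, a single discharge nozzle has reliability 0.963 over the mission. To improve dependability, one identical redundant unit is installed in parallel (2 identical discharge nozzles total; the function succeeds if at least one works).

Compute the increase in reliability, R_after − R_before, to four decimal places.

0.0356

R_before = 0.963
R_after = 1 − (1 − 0.963)^2 = 0.9986
ΔR = 0.9986 − 0.963 = 0.0356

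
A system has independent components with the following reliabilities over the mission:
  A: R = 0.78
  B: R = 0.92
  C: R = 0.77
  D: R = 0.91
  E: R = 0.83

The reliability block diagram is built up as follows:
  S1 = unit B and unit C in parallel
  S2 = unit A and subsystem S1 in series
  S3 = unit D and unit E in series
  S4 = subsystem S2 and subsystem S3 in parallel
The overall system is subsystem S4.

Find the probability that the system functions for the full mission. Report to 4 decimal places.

Parallel (B and C): 1 − (1 − 0.920000)(1 − 0.770000) = 0.981600
Series (A and [0.981600]): 0.780000 × 0.981600 = 0.765648
Series (D and E): 0.910000 × 0.830000 = 0.755300
Parallel ([0.765648] and [0.755300]): 1 − (1 − 0.765648)(1 − 0.755300) = 0.9427

0.9427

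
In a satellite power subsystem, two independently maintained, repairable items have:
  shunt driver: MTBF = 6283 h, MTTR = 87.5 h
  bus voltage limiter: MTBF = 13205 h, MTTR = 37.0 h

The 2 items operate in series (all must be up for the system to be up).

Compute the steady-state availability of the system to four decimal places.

0.9835

A(shunt driver) = MTBF/(MTBF+MTTR) = 6283/(6283+87.5) = 0.986265
A(bus voltage limiter) = MTBF/(MTBF+MTTR) = 13205/(13205+37.0) = 0.997206
Series availability: 0.986265 × 0.997206 = 0.9835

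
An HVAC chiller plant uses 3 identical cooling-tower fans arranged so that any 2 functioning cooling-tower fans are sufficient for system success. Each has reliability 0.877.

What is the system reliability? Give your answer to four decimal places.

R = Σ_{i=2}^{3} C(3,i) p^i (1−p)^{3−i} with p = 0.877
C(3,2)·0.877^2·0.123^1 = 0.283809
C(3,3)·0.877^3·0.123^0 = 0.674526
Sum = 0.9583

0.9583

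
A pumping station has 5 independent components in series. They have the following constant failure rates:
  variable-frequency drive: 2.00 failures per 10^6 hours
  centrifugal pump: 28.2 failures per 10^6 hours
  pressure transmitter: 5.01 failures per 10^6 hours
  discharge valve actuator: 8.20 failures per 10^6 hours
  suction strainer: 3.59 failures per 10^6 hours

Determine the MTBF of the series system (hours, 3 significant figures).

Series of exponential components: λ_sys = Σ λ_i
λ_sys = 0.00000200 + 0.0000282 + 0.00000501 + 0.00000820 + 0.00000359 = 4.7000e-05 /h
MTBF = 1 / λ_sys = 21300 h

21300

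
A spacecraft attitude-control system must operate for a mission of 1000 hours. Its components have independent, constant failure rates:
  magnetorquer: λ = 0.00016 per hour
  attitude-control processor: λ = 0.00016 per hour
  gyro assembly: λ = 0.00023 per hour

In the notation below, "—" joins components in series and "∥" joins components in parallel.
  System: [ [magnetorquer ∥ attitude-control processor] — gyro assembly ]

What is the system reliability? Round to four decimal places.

R(magnetorquer) = exp(−0.00016 × 1000) = 0.852144
R(attitude-control processor) = exp(−0.00016 × 1000) = 0.852144
R(gyro assembly) = exp(−0.00023 × 1000) = 0.794534
Parallel (magnetorquer and attitude-control processor): 1 − (1 − 0.852144)(1 − 0.852144) = 0.978139
Series ([0.978139] and gyro assembly): 0.978139 × 0.794534 = 0.7772

0.7772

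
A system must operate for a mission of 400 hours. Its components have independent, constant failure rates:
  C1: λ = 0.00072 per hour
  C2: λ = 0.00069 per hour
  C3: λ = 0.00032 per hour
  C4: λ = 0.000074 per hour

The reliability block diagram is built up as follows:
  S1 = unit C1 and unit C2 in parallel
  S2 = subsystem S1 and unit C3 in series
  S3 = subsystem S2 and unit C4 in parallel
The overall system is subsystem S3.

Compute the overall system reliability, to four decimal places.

R(C1) = exp(−0.00072 × 400) = 0.749762
R(C2) = exp(−0.00069 × 400) = 0.758813
R(C3) = exp(−0.00032 × 400) = 0.879853
R(C4) = exp(−0.000074 × 400) = 0.970834
Parallel (C1 and C2): 1 − (1 − 0.749762)(1 − 0.758813) = 0.939646
Series ([0.939646] and C3): 0.939646 × 0.879853 = 0.826750
Parallel ([0.826750] and C4): 1 − (1 − 0.826750)(1 − 0.970834) = 0.9949

0.9949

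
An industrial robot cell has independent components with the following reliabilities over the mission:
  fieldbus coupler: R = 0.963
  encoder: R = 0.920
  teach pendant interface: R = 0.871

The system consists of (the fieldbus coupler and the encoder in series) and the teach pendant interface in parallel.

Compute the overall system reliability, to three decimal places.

Series (fieldbus coupler and encoder): 0.96300 × 0.92000 = 0.88596
Parallel ([0.88596] and teach pendant interface): 1 − (1 − 0.88596)(1 − 0.87100) = 0.985

0.985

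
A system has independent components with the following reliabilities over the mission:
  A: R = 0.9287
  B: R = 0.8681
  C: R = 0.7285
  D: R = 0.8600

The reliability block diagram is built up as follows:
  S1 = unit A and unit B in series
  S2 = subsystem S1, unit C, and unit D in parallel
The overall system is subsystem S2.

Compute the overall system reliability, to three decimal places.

0.993

Series (A and B): 0.92870 × 0.86810 = 0.80620
Parallel ([0.80620], C, and D): 1 − (1 − 0.80620)(1 − 0.72850)(1 − 0.86000) = 0.993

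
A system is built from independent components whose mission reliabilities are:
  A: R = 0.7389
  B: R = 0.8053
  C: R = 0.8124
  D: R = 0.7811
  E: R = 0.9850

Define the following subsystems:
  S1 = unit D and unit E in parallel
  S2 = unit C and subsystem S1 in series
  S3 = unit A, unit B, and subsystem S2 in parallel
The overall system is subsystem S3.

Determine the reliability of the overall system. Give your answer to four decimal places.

Parallel (D and E): 1 − (1 − 0.781100)(1 − 0.985000) = 0.996717
Series (C and [0.996717]): 0.812400 × 0.996717 = 0.809733
Parallel (A, B, and [0.809733]): 1 − (1 − 0.738900)(1 − 0.805300)(1 − 0.809733) = 0.9903

0.9903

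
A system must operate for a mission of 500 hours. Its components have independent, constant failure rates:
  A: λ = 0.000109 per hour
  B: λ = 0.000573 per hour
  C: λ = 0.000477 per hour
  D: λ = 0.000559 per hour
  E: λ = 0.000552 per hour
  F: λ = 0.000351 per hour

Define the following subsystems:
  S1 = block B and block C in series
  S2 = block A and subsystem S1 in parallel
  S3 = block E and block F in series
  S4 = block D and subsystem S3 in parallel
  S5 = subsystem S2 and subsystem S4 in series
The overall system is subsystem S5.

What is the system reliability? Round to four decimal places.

0.8917

R(A) = exp(−0.000109 × 500) = 0.946959
R(B) = exp(−0.000573 × 500) = 0.750887
R(C) = exp(−0.000477 × 500) = 0.787809
R(D) = exp(−0.000559 × 500) = 0.756162
R(E) = exp(−0.000552 × 500) = 0.758813
R(F) = exp(−0.000351 × 500) = 0.839037
Series (B and C): 0.750887 × 0.787809 = 0.591556
Parallel (A and [0.591556]): 1 − (1 − 0.946959)(1 − 0.591556) = 0.978336
Series (E and F): 0.758813 × 0.839037 = 0.636672
Parallel (D and [0.636672]): 1 − (1 − 0.756162)(1 − 0.636672) = 0.911407
Series ([0.978336] and [0.911407]): 0.978336 × 0.911407 = 0.8917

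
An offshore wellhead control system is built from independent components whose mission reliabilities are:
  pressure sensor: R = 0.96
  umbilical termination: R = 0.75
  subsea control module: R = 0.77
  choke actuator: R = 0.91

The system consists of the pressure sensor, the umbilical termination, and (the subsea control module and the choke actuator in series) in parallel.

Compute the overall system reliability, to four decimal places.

0.9970

Series (subsea control module and choke actuator): 0.770000 × 0.910000 = 0.700700
Parallel (pressure sensor, umbilical termination, and [0.700700]): 1 − (1 − 0.960000)(1 − 0.750000)(1 − 0.700700) = 0.9970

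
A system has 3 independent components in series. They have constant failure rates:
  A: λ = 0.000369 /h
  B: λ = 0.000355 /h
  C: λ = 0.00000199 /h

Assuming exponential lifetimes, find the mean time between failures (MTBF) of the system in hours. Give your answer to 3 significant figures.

Series of exponential components: λ_sys = Σ λ_i
λ_sys = 0.000369 + 0.000355 + 0.00000199 = 7.2599e-04 /h
MTBF = 1 / λ_sys = 1380 h

1380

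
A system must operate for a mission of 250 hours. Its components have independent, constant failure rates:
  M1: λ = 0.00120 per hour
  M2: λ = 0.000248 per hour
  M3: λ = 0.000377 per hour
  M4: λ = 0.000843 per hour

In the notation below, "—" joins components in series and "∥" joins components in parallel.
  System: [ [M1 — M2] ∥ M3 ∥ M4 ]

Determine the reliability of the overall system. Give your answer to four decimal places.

0.9948

R(M1) = exp(−0.00120 × 250) = 0.740818
R(M2) = exp(−0.000248 × 250) = 0.939883
R(M3) = exp(−0.000377 × 250) = 0.910055
R(M4) = exp(−0.000843 × 250) = 0.809977
Series (M1 and M2): 0.740818 × 0.939883 = 0.696282
Parallel ([0.696282], M3, and M4): 1 − (1 − 0.696282)(1 − 0.910055)(1 − 0.809977) = 0.9948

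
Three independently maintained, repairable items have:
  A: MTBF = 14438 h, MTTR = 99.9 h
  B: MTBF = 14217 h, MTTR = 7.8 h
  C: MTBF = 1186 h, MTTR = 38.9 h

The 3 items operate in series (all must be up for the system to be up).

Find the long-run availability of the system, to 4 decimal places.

0.9611

A(A) = MTBF/(MTBF+MTTR) = 14438/(14438+99.9) = 0.993128
A(B) = MTBF/(MTBF+MTTR) = 14217/(14217+7.8) = 0.999452
A(C) = MTBF/(MTBF+MTTR) = 1186/(1186+38.9) = 0.968242
Series availability: 0.993128 × 0.999452 × 0.968242 = 0.9611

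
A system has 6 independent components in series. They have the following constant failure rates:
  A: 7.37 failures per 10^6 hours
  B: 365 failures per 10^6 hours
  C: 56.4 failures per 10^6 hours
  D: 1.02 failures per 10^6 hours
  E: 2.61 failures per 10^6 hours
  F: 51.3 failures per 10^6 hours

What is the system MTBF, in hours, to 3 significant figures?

Series of exponential components: λ_sys = Σ λ_i
λ_sys = 0.00000737 + 0.000365 + 0.0000564 + 0.00000102 + 0.00000261 + 0.0000513 = 4.8370e-04 /h
MTBF = 1 / λ_sys = 2070 h

2070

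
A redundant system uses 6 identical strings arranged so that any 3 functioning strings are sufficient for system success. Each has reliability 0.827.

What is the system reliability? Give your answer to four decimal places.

R = Σ_{i=3}^{6} C(6,i) p^i (1−p)^{6−i} with p = 0.827
C(6,3)·0.827^3·0.173^3 = 0.058571
C(6,4)·0.827^4·0.173^2 = 0.209993
C(6,5)·0.827^5·0.173^1 = 0.401536
C(6,6)·0.827^6·0.173^0 = 0.319914
Sum = 0.9900

0.9900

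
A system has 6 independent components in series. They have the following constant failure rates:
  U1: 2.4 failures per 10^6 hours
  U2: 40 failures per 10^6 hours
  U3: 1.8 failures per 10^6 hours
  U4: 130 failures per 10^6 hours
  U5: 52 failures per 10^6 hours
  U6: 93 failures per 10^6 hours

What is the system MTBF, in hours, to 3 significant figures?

Series of exponential components: λ_sys = Σ λ_i
λ_sys = 0.0000024 + 0.000040 + 0.0000018 + 0.00013 + 0.000052 + 0.000093 = 3.1920e-04 /h
MTBF = 1 / λ_sys = 3130 h

3130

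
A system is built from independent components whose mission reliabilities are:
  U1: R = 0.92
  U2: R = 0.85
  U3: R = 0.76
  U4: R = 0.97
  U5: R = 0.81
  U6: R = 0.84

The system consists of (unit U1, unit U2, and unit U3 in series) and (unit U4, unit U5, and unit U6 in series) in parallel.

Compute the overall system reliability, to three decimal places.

0.862

Series (U1, U2, and U3): 0.92000 × 0.85000 × 0.76000 = 0.59432
Series (U4, U5, and U6): 0.97000 × 0.81000 × 0.84000 = 0.65999
Parallel ([0.59432] and [0.65999]): 1 − (1 − 0.59432)(1 − 0.65999) = 0.862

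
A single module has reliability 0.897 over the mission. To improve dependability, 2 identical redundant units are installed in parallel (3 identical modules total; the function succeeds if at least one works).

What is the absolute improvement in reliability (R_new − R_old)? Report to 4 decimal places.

R_before = 0.897
R_after = 1 − (1 − 0.897)^3 = 0.9989
ΔR = 0.9989 − 0.897 = 0.1019

0.1019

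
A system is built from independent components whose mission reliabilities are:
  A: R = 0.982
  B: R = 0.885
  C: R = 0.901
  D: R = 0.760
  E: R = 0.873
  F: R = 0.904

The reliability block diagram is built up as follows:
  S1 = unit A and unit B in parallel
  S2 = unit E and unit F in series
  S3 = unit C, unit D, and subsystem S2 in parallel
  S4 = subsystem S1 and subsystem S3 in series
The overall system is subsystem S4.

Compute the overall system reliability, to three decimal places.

0.993

Parallel (A and B): 1 − (1 − 0.98200)(1 − 0.88500) = 0.99793
Series (E and F): 0.87300 × 0.90400 = 0.78919
Parallel (C, D, and [0.78919]): 1 − (1 − 0.90100)(1 − 0.76000)(1 − 0.78919) = 0.99499
Series ([0.99793] and [0.99499]): 0.99793 × 0.99499 = 0.993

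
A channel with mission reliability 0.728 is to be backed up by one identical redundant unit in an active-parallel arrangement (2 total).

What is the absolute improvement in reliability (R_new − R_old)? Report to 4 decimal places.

0.1980

R_before = 0.728
R_after = 1 − (1 − 0.728)^2 = 0.9260
ΔR = 0.9260 − 0.728 = 0.1980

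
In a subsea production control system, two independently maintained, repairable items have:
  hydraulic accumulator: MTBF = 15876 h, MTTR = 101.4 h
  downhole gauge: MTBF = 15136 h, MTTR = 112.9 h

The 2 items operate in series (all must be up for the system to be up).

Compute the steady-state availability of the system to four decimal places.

0.9863

A(hydraulic accumulator) = MTBF/(MTBF+MTTR) = 15876/(15876+101.4) = 0.993654
A(downhole gauge) = MTBF/(MTBF+MTTR) = 15136/(15136+112.9) = 0.992596
Series availability: 0.993654 × 0.992596 = 0.9863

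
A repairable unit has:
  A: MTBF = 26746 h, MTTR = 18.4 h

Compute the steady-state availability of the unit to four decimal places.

A(A) = MTBF/(MTBF+MTTR) = 26746/(26746+18.4) = 0.9993

0.9993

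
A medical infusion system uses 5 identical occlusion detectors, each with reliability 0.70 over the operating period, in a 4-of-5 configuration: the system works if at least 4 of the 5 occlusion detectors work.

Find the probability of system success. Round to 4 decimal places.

R = Σ_{i=4}^{5} C(5,i) p^i (1−p)^{5−i} with p = 0.70
C(5,4)·0.70^4·0.30^1 = 0.360150
C(5,5)·0.70^5·0.30^0 = 0.168070
Sum = 0.5282

0.5282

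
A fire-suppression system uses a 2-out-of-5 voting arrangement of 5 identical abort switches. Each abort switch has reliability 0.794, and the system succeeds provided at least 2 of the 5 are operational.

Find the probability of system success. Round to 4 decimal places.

0.9925

R = Σ_{i=2}^{5} C(5,i) p^i (1−p)^{5−i} with p = 0.794
C(5,2)·0.794^2·0.206^3 = 0.055112
C(5,3)·0.794^3·0.206^2 = 0.212420
C(5,4)·0.794^4·0.206^1 = 0.409373
C(5,5)·0.794^5·0.206^0 = 0.315575
Sum = 0.9925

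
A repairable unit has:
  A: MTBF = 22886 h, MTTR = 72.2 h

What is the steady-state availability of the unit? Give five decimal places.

0.99686

A(A) = MTBF/(MTBF+MTTR) = 22886/(22886+72.2) = 0.99686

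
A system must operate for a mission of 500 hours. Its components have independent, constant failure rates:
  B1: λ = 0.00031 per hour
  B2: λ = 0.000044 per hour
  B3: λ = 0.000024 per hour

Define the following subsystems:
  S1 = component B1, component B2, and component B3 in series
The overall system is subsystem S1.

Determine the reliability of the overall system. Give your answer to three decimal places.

R(B1) = exp(−0.00031 × 500) = 0.85642
R(B2) = exp(−0.000044 × 500) = 0.97824
R(B3) = exp(−0.000024 × 500) = 0.98807
Series (B1, B2, and B3): 0.85642 × 0.97824 × 0.98807 = 0.828

0.828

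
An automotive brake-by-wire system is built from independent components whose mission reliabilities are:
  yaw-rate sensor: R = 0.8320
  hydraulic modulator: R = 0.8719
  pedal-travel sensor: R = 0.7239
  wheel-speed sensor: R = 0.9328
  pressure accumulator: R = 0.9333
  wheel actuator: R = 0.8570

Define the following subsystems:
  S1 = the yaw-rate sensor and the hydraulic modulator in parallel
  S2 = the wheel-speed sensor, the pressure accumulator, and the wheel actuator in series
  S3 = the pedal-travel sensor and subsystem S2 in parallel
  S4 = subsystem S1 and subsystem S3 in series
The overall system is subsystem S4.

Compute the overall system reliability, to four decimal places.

Parallel (yaw-rate sensor and hydraulic modulator): 1 − (1 − 0.832000)(1 − 0.871900) = 0.978479
Series (wheel-speed sensor, pressure accumulator, and wheel actuator): 0.932800 × 0.933300 × 0.857000 = 0.746089
Parallel (pedal-travel sensor and [0.746089]): 1 − (1 − 0.723900)(1 − 0.746089) = 0.929895
Series ([0.978479] and [0.929895]): 0.978479 × 0.929895 = 0.9099

0.9099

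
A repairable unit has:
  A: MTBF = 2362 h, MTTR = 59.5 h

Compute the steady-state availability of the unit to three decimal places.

0.975

A(A) = MTBF/(MTBF+MTTR) = 2362/(2362+59.5) = 0.975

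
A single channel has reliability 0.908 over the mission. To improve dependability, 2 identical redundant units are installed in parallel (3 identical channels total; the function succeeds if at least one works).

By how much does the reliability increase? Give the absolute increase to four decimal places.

R_before = 0.908
R_after = 1 − (1 − 0.908)^3 = 0.9992
ΔR = 0.9992 − 0.908 = 0.0912

0.0912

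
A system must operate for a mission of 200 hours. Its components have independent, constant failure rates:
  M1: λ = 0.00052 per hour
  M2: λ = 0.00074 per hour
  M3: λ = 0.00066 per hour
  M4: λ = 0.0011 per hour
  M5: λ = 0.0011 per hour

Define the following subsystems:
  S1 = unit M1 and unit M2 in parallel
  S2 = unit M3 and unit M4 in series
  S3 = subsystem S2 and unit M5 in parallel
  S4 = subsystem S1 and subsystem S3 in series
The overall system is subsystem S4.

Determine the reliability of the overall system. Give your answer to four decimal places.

0.9286

R(M1) = exp(−0.00052 × 200) = 0.901225
R(M2) = exp(−0.00074 × 200) = 0.862431
R(M3) = exp(−0.00066 × 200) = 0.876341
R(M4) = exp(−0.0011 × 200) = 0.802519
R(M5) = exp(−0.0011 × 200) = 0.802519
Parallel (M1 and M2): 1 − (1 − 0.901225)(1 − 0.862431) = 0.986412
Series (M3 and M4): 0.876341 × 0.802519 = 0.703280
Parallel ([0.703280] and M5): 1 − (1 − 0.703280)(1 − 0.802519) = 0.941403
Series ([0.986412] and [0.941403]): 0.986412 × 0.941403 = 0.9286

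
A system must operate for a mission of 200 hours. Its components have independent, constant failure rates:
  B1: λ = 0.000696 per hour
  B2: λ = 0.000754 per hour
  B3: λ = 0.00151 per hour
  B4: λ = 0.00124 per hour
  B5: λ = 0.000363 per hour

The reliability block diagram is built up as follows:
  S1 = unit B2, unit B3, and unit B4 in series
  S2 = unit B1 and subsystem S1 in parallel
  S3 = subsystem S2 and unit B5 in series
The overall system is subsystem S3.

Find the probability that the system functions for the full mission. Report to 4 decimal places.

R(B1) = exp(−0.000696 × 200) = 0.870054
R(B2) = exp(−0.000754 × 200) = 0.860020
R(B3) = exp(−0.00151 × 200) = 0.739338
R(B4) = exp(−0.00124 × 200) = 0.780360
R(B5) = exp(−0.000363 × 200) = 0.929973
Series (B2, B3, and B4): 0.860020 × 0.739338 × 0.780360 = 0.496188
Parallel (B1 and [0.496188]): 1 − (1 − 0.870054)(1 − 0.496188) = 0.934532
Series ([0.934532] and B5): 0.934532 × 0.929973 = 0.8691

0.8691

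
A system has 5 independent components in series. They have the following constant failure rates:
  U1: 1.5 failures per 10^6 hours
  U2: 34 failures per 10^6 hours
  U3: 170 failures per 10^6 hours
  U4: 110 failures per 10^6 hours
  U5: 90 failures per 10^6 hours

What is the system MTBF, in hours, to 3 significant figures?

Series of exponential components: λ_sys = Σ λ_i
λ_sys = 0.0000015 + 0.000034 + 0.00017 + 0.00011 + 0.000090 = 4.0550e-04 /h
MTBF = 1 / λ_sys = 2470 h

2470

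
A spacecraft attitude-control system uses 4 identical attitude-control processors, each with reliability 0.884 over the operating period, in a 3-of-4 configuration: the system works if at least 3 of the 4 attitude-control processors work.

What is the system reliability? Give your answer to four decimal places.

R = Σ_{i=3}^{4} C(4,i) p^i (1−p)^{4−i} with p = 0.884
C(4,3)·0.884^3·0.116^1 = 0.320534
C(4,4)·0.884^4·0.116^0 = 0.610673
Sum = 0.9312

0.9312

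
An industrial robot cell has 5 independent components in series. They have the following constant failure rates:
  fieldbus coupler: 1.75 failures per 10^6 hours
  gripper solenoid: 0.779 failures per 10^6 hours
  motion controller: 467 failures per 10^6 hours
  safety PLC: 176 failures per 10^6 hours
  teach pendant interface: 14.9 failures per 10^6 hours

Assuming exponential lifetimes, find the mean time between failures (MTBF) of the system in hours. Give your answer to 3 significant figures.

Series of exponential components: λ_sys = Σ λ_i
λ_sys = 0.00000175 + 0.000000779 + 0.000467 + 0.000176 + 0.0000149 = 6.6043e-04 /h
MTBF = 1 / λ_sys = 1510 h

1510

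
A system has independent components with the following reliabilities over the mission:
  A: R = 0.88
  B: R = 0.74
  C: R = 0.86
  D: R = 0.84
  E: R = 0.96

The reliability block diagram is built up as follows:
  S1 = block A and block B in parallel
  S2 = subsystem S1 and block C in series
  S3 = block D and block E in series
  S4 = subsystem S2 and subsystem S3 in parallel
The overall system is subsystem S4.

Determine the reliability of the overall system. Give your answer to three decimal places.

0.968

Parallel (A and B): 1 − (1 − 0.88000)(1 − 0.74000) = 0.96880
Series ([0.96880] and C): 0.96880 × 0.86000 = 0.83317
Series (D and E): 0.84000 × 0.96000 = 0.80640
Parallel ([0.83317] and [0.80640]): 1 − (1 − 0.83317)(1 − 0.80640) = 0.968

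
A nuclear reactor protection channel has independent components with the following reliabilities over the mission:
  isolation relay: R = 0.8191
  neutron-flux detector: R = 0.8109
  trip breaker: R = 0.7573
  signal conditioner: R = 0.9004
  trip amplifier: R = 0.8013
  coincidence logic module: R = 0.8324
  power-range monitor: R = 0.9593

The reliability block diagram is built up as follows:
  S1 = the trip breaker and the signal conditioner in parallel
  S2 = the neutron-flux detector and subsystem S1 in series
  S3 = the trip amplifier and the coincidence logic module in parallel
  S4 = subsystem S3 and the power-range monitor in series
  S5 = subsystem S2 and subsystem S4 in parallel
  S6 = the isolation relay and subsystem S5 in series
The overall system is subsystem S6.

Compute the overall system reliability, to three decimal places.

0.807

Parallel (trip breaker and signal conditioner): 1 − (1 − 0.75730)(1 − 0.90040) = 0.97583
Series (neutron-flux detector and [0.97583]): 0.81090 × 0.97583 = 0.79130
Parallel (trip amplifier and coincidence logic module): 1 − (1 − 0.80130)(1 − 0.83240) = 0.96670
Series ([0.96670] and power-range monitor): 0.96670 × 0.95930 = 0.92736
Parallel ([0.79130] and [0.92736]): 1 − (1 − 0.79130)(1 − 0.92736) = 0.98484
Series (isolation relay and [0.98484]): 0.81910 × 0.98484 = 0.807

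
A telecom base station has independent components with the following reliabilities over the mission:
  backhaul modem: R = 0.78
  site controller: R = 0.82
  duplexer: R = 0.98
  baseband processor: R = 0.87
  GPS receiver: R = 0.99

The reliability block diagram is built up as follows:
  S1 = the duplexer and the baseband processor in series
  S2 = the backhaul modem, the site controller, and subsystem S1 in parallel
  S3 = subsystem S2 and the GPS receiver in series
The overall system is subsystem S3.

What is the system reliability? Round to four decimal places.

0.9842

Series (duplexer and baseband processor): 0.980000 × 0.870000 = 0.852600
Parallel (backhaul modem, site controller, and [0.852600]): 1 − (1 − 0.780000)(1 − 0.820000)(1 − 0.852600) = 0.994163
Series ([0.994163] and GPS receiver): 0.994163 × 0.990000 = 0.9842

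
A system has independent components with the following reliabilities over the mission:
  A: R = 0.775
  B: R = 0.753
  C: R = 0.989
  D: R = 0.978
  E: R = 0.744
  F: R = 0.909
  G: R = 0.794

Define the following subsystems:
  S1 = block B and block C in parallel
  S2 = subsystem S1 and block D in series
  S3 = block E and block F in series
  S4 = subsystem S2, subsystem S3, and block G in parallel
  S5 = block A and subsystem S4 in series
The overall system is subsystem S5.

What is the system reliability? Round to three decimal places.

0.774

Parallel (B and C): 1 − (1 − 0.75300)(1 − 0.98900) = 0.99728
Series ([0.99728] and D): 0.99728 × 0.97800 = 0.97534
Series (E and F): 0.74400 × 0.90900 = 0.67630
Parallel ([0.97534], [0.67630], and G): 1 − (1 − 0.97534)(1 − 0.67630)(1 − 0.79400) = 0.99836
Series (A and [0.99836]): 0.77500 × 0.99836 = 0.774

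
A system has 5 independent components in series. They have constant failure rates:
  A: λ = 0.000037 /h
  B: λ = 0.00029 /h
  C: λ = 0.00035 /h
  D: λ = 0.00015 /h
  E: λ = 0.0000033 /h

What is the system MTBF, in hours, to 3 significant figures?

1200

Series of exponential components: λ_sys = Σ λ_i
λ_sys = 0.000037 + 0.00029 + 0.00035 + 0.00015 + 0.0000033 = 8.3030e-04 /h
MTBF = 1 / λ_sys = 1200 h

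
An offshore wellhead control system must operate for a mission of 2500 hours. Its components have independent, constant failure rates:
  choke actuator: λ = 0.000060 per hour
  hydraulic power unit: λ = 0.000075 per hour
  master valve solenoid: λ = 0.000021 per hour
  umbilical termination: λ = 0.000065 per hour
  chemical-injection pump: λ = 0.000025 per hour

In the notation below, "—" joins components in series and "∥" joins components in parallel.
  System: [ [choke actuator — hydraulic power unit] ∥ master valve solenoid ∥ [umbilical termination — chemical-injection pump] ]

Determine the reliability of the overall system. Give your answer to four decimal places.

R(choke actuator) = exp(−0.000060 × 2500) = 0.860708
R(hydraulic power unit) = exp(−0.000075 × 2500) = 0.829029
R(master valve solenoid) = exp(−0.000021 × 2500) = 0.948854
R(umbilical termination) = exp(−0.000065 × 2500) = 0.850016
R(chemical-injection pump) = exp(−0.000025 × 2500) = 0.939413
Series (choke actuator and hydraulic power unit): 0.860708 × 0.829029 = 0.713552
Series (umbilical termination and chemical-injection pump): 0.850016 × 0.939413 = 0.798516
Parallel ([0.713552], master valve solenoid, and [0.798516]): 1 − (1 − 0.713552)(1 − 0.948854)(1 − 0.798516) = 0.9970

0.9970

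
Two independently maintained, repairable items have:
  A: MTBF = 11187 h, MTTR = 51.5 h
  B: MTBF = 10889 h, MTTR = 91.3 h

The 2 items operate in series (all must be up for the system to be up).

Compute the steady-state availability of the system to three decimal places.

0.987

A(A) = MTBF/(MTBF+MTTR) = 11187/(11187+51.5) = 0.995418
A(B) = MTBF/(MTBF+MTTR) = 10889/(10889+91.3) = 0.991685
Series availability: 0.995418 × 0.991685 = 0.987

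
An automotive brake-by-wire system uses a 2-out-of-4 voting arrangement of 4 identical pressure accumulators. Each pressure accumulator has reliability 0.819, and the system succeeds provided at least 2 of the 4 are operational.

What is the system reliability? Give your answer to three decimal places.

R = Σ_{i=2}^{4} C(4,i) p^i (1−p)^{4−i} with p = 0.819
C(4,2)·0.819^2·0.181^2 = 0.13185
C(4,3)·0.819^3·0.181^1 = 0.39773
C(4,4)·0.819^4·0.181^0 = 0.44992
Sum = 0.980

0.980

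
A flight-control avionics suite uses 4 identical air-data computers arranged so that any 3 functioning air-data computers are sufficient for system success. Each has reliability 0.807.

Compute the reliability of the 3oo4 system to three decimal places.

0.830

R = Σ_{i=3}^{4} C(4,i) p^i (1−p)^{4−i} with p = 0.807
C(4,3)·0.807^3·0.193^1 = 0.40573
C(4,4)·0.807^4·0.193^0 = 0.42413
Sum = 0.830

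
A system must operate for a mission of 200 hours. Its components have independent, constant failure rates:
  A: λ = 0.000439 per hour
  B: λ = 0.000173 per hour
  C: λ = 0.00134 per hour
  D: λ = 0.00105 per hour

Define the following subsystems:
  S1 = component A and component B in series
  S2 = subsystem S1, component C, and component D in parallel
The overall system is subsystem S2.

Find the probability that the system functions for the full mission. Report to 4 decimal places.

0.9949

R(A) = exp(−0.000439 × 200) = 0.915944
R(B) = exp(−0.000173 × 200) = 0.965992
R(C) = exp(−0.00134 × 200) = 0.764908
R(D) = exp(−0.00105 × 200) = 0.810584
Series (A and B): 0.915944 × 0.965992 = 0.884795
Parallel ([0.884795], C, and D): 1 − (1 − 0.884795)(1 − 0.764908)(1 − 0.810584) = 0.9949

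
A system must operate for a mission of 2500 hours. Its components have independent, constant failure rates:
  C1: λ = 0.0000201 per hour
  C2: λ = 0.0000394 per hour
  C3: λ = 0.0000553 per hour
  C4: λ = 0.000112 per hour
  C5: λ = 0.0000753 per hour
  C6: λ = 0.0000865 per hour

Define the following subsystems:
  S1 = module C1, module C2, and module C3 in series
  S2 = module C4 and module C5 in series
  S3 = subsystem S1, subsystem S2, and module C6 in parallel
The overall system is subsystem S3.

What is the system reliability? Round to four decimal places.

R(C1) = exp(−0.0000201 × 2500) = 0.950992
R(C2) = exp(−0.0000394 × 2500) = 0.906196
R(C3) = exp(−0.0000553 × 2500) = 0.870881
R(C4) = exp(−0.000112 × 2500) = 0.755784
R(C5) = exp(−0.0000753 × 2500) = 0.828408
R(C6) = exp(−0.0000865 × 2500) = 0.805534
Series (C1, C2, and C3): 0.950992 × 0.906196 × 0.870881 = 0.750512
Series (C4 and C5): 0.755784 × 0.828408 = 0.626098
Parallel ([0.750512], [0.626098], and C6): 1 − (1 − 0.750512)(1 − 0.626098)(1 − 0.805534) = 0.9819

0.9819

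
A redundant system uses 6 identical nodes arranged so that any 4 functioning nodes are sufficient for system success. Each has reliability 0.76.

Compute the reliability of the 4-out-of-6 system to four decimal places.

R = Σ_{i=4}^{6} C(6,i) p^i (1−p)^{6−i} with p = 0.76
C(6,4)·0.76^4·0.24^2 = 0.288249
C(6,5)·0.76^5·0.24^1 = 0.365116
C(6,6)·0.76^6·0.24^0 = 0.192700
Sum = 0.8461

0.8461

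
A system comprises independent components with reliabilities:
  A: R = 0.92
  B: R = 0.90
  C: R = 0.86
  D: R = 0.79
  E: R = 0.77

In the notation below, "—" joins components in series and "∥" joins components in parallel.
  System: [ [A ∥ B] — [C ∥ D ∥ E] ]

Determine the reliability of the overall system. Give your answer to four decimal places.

Parallel (A and B): 1 − (1 − 0.920000)(1 − 0.900000) = 0.992000
Parallel (C, D, and E): 1 − (1 − 0.860000)(1 − 0.790000)(1 − 0.770000) = 0.993238
Series ([0.992000] and [0.993238]): 0.992000 × 0.993238 = 0.9853

0.9853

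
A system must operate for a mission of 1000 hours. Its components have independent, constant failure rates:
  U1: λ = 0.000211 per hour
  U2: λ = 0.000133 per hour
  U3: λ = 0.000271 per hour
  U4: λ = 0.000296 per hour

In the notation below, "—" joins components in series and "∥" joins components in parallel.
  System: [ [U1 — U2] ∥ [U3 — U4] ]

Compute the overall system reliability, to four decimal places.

0.8740

R(U1) = exp(−0.000211 × 1000) = 0.809774
R(U2) = exp(−0.000133 × 1000) = 0.875465
R(U3) = exp(−0.000271 × 1000) = 0.762616
R(U4) = exp(−0.000296 × 1000) = 0.743787
Series (U1 and U2): 0.809774 × 0.875465 = 0.708929
Series (U3 and U4): 0.762616 × 0.743787 = 0.567224
Parallel ([0.708929] and [0.567224]): 1 − (1 − 0.708929)(1 − 0.567224) = 0.8740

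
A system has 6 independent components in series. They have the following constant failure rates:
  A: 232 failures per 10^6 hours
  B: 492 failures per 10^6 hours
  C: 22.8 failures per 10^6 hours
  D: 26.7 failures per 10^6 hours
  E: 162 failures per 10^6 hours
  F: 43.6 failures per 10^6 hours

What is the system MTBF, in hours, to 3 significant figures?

1020

Series of exponential components: λ_sys = Σ λ_i
λ_sys = 0.000232 + 0.000492 + 0.0000228 + 0.0000267 + 0.000162 + 0.0000436 = 9.7910e-04 /h
MTBF = 1 / λ_sys = 1020 h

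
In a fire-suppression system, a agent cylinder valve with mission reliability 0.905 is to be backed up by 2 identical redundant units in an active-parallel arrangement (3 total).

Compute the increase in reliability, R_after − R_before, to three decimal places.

R_before = 0.905
R_after = 1 − (1 − 0.905)^3 = 0.999
ΔR = 0.999 − 0.905 = 0.094

0.094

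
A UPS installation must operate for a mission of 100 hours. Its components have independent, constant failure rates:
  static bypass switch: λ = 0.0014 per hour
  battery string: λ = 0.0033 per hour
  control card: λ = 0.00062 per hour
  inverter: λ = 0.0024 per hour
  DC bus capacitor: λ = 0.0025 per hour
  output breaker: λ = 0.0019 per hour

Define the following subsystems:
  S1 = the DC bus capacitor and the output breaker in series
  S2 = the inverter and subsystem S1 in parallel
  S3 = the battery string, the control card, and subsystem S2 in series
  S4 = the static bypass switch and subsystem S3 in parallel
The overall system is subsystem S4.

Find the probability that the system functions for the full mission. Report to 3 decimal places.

R(static bypass switch) = exp(−0.0014 × 100) = 0.86936
R(battery string) = exp(−0.0033 × 100) = 0.71892
R(control card) = exp(−0.00062 × 100) = 0.93988
R(inverter) = exp(−0.0024 × 100) = 0.78663
R(DC bus capacitor) = exp(−0.0025 × 100) = 0.77880
R(output breaker) = exp(−0.0019 × 100) = 0.82696
Series (DC bus capacitor and output breaker): 0.77880 × 0.82696 = 0.64404
Parallel (inverter and [0.64404]): 1 − (1 − 0.78663)(1 − 0.64404) = 0.92405
Series (battery string, control card, and [0.92405]): 0.71892 × 0.93988 × 0.92405 = 0.62438
Parallel (static bypass switch and [0.62438]): 1 − (1 − 0.86936)(1 − 0.62438) = 0.951

0.951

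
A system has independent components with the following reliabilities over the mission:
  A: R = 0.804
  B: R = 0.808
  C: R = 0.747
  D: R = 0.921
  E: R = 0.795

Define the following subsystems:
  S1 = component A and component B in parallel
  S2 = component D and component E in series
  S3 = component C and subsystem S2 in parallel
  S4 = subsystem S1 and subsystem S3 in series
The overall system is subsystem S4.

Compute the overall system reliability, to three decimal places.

Parallel (A and B): 1 − (1 − 0.80400)(1 − 0.80800) = 0.96237
Series (D and E): 0.92100 × 0.79500 = 0.73220
Parallel (C and [0.73220]): 1 − (1 − 0.74700)(1 − 0.73220) = 0.93225
Series ([0.96237] and [0.93225]): 0.96237 × 0.93225 = 0.897

0.897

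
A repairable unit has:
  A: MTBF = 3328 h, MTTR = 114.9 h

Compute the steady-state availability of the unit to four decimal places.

A(A) = MTBF/(MTBF+MTTR) = 3328/(3328+114.9) = 0.9666

0.9666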